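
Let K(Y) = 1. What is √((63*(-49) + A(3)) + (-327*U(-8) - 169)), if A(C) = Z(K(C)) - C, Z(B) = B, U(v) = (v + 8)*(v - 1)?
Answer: 3*I*√362 ≈ 57.079*I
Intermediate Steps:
U(v) = (-1 + v)*(8 + v) (U(v) = (8 + v)*(-1 + v) = (-1 + v)*(8 + v))
A(C) = 1 - C
√((63*(-49) + A(3)) + (-327*U(-8) - 169)) = √((63*(-49) + (1 - 1*3)) + (-327*(-8 + (-8)² + 7*(-8)) - 169)) = √((-3087 + (1 - 3)) + (-327*(-8 + 64 - 56) - 169)) = √((-3087 - 2) + (-327*0 - 169)) = √(-3089 + (0 - 169)) = √(-3089 - 169) = √(-3258) = 3*I*√362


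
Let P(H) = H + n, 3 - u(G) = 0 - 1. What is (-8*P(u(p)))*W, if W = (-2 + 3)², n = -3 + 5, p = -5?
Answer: -48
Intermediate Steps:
u(G) = 4 (u(G) = 3 - (0 - 1) = 3 - 1*(-1) = 3 + 1 = 4)
n = 2
P(H) = 2 + H (P(H) = H + 2 = 2 + H)
W = 1 (W = 1² = 1)
(-8*P(u(p)))*W = -8*(2 + 4)*1 = -8*6*1 = -48*1 = -48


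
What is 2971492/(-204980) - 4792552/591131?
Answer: -684729586603/30292508095 ≈ -22.604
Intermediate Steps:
2971492/(-204980) - 4792552/591131 = 2971492*(-1/204980) - 4792552*1/591131 = -742873/51245 - 4792552/591131 = -684729586603/30292508095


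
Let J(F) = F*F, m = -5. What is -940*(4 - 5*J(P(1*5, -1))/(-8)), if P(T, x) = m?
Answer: -36895/2 ≈ -18448.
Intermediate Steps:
P(T, x) = -5
J(F) = F²
-940*(4 - 5*J(P(1*5, -1))/(-8)) = -940*(4 - 5*(-5)²/(-8)) = -940*(4 - 125*(-1)/8) = -940*(4 - 5*(-25/8)) = -940*(4 + 125/8) = -940*157/8 = -36895/2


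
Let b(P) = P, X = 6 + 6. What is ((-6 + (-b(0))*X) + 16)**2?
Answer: 100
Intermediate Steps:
X = 12
((-6 + (-b(0))*X) + 16)**2 = ((-6 - 1*0*12) + 16)**2 = ((-6 + 0*12) + 16)**2 = ((-6 + 0) + 16)**2 = (-6 + 16)**2 = 10**2 = 100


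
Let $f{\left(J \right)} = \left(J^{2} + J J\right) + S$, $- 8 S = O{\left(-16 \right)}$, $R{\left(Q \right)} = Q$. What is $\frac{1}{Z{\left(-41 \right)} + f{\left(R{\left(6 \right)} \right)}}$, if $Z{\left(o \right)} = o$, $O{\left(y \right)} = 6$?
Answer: $\frac{4}{121} \approx 0.033058$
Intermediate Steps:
$S = - \frac{3}{4}$ ($S = \left(- \frac{1}{8}\right) 6 = - \frac{3}{4} \approx -0.75$)
$f{\left(J \right)} = - \frac{3}{4} + 2 J^{2}$ ($f{\left(J \right)} = \left(J^{2} + J J\right) - \frac{3}{4} = \left(J^{2} + J^{2}\right) - \frac{3}{4} = 2 J^{2} - \frac{3}{4} = - \frac{3}{4} + 2 J^{2}$)
$\frac{1}{Z{\left(-41 \right)} + f{\left(R{\left(6 \right)} \right)}} = \frac{1}{-41 - \left(\frac{3}{4} - 2 \cdot 6^{2}\right)} = \frac{1}{-41 + \left(- \frac{3}{4} + 2 \cdot 36\right)} = \frac{1}{-41 + \left(- \frac{3}{4} + 72\right)} = \frac{1}{-41 + \frac{285}{4}} = \frac{1}{\frac{121}{4}} = \frac{4}{121}$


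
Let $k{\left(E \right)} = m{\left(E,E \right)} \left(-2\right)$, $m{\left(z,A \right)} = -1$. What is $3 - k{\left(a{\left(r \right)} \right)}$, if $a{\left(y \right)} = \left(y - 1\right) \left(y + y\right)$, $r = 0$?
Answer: $1$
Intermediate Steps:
$a{\left(y \right)} = 2 y \left(-1 + y\right)$ ($a{\left(y \right)} = \left(-1 + y\right) 2 y = 2 y \left(-1 + y\right)$)
$k{\left(E \right)} = 2$ ($k{\left(E \right)} = \left(-1\right) \left(-2\right) = 2$)
$3 - k{\left(a{\left(r \right)} \right)} = 3 - 2 = 1$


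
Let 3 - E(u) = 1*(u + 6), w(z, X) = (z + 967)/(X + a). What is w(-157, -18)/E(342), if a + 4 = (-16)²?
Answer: -3/299 ≈ -0.010033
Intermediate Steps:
a = 252 (a = -4 + (-16)² = -4 + 256 = 252)
w(z, X) = (967 + z)/(252 + X) (w(z, X) = (z + 967)/(X + 252) = (967 + z)/(252 + X))
E(u) = -3 - u (E(u) = 3 - (u + 6) = 3 - (6 + u) = 3 + (-6 - u) = -3 - u)
w(-157, -18)/E(342) = ((967 - 157)/(252 - 18))/(-3 - 1*342) = (810/234)/(-3 - 342) = ((1/234)*810)/(-345) = (45/13)*(-1/345) = -3/299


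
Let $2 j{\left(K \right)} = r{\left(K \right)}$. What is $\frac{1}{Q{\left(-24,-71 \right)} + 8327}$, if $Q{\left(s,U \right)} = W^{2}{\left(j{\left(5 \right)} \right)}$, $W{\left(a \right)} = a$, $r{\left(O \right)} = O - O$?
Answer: $\frac{1}{8327} \approx 0.00012009$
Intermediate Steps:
$r{\left(O \right)} = 0$
$j{\left(K \right)} = 0$ ($j{\left(K \right)} = \frac{1}{2} \cdot 0 = 0$)
$Q{\left(s,U \right)} = 0$ ($Q{\left(s,U \right)} = 0^{2} = 0$)
$\frac{1}{Q{\left(-24,-71 \right)} + 8327} = \frac{1}{0 + 8327} = \frac{1}{8327}$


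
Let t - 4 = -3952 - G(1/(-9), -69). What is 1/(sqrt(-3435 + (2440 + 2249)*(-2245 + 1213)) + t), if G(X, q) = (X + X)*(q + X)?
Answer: -26003592/134833075987 - 6561*I*sqrt(4842483)/134833075987 ≈ -0.00019286 - 0.00010708*I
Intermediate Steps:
G(X, q) = 2*X*(X + q) (G(X, q) = (2*X)*(X + q) = 2*X*(X + q))
t = -321032/81 (t = 4 + (-3952 - 2*(1/(-9) - 69)/(-9)) = 4 + (-3952 - 2*(-1)*(-1/9 - 69)/9) = 4 + (-3952 - 2*(-1)*(-622)/(9*9)) = 4 + (-3952 - 1*1244/81) = 4 + (-3952 - 1244/81) = 4 - 321356/81 = -321032/81 ≈ -3963.4)
1/(sqrt(-3435 + (2440 + 2249)*(-2245 + 1213)) + t) = 1/(sqrt(-3435 + (2440 + 2249)*(-2245 + 1213)) - 321032/81) = 1/(sqrt(-3435 + 4689*(-1032)) - 321032/81) = 1/(sqrt(-3435 - 4839048) - 321032/81) = 1/(sqrt(-4842483) - 321032/81) = 1/(I*sqrt(4842483) - 321032/81) = 1/(-321032/81 + I*sqrt(4842483))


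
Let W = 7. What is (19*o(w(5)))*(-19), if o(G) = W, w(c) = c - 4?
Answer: -2527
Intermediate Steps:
w(c) = -4 + c
o(G) = 7
(19*o(w(5)))*(-19) = (19*7)*(-19) = 133*(-19) = -2527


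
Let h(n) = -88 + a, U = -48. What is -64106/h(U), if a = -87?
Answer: 9158/25 ≈ 366.32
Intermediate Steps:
h(n) = -175 (h(n) = -88 - 87 = -175)
-64106/h(U) = -64106/(-175) = -64106*(-1/175) = 9158/25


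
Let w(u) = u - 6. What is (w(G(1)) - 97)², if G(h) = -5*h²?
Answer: 11664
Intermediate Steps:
w(u) = -6 + u
(w(G(1)) - 97)² = ((-6 - 5*1²) - 97)² = ((-6 - 5*1) - 97)² = ((-6 - 5) - 97)² = (-11 - 97)² = (-108)² = 11664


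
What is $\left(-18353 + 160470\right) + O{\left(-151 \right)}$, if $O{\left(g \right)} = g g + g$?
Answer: $164767$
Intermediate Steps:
$O{\left(g \right)} = g + g^{2}$ ($O{\left(g \right)} = g^{2} + g = g + g^{2}$)
$\left(-18353 + 160470\right) + O{\left(-151 \right)} = \left(-18353 + 160470\right) - 151 \left(1 - 151\right) = 142117 - -22650 = 142117 + 22650 = 164767$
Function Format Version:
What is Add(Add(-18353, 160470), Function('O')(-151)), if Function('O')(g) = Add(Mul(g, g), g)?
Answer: 164767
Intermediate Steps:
Function('O')(g) = Add(g, Pow(g, 2)) (Function('O')(g) = Add(Pow(g, 2), g) = Add(g, Pow(g, 2)))
Add(Add(-18353, 160470), Function('O')(-151)) = Add(Add(-18353, 160470), Mul(-151, Add(1, -151))) = Add(142117, Mul(-151, -150)) = Add(142117, 22650) = 164767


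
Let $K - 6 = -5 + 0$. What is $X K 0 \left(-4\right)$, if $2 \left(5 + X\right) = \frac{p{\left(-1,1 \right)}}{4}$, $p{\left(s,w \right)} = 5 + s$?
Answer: $0$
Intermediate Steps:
$X = - \frac{9}{2}$ ($X = -5 + \frac{\left(5 - 1\right) \frac{1}{4}}{2} = -5 + \frac{4 \cdot \frac{1}{4}}{2} = -5 + \frac{1}{2} \cdot 1 = -5 + \frac{1}{2} = - \frac{9}{2} \approx -4.5$)
$K = 1$ ($K = 6 + \left(-5 + 0\right) = 6 - 5 = 1$)
$X K 0 \left(-4\right) = \left(- \frac{9}{2}\right) 1 \cdot 0 \left(-4\right) = \left(- \frac{9}{2}\right) 0 = 0$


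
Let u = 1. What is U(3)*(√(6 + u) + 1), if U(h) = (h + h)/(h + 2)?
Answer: 6/5 + 6*√7/5 ≈ 4.3749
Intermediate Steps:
U(h) = 2*h/(2 + h) (U(h) = (2*h)/(2 + h) = 2*h/(2 + h))
U(3)*(√(6 + u) + 1) = (2*3/(2 + 3))*(√(6 + 1) + 1) = (2*3/5)*(√7 + 1) = (2*3*(⅕))*(1 + √7) = 6*(1 + √7)/5 = 6/5 + 6*√7/5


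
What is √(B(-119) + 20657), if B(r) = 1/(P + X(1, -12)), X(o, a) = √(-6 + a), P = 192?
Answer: √(20657 + 1/(192 + 3*I*√2)) ≈ 143.73 - 0.e-7*I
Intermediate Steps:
B(r) = 1/(192 + 3*I*√2) (B(r) = 1/(192 + √(-6 - 12)) = 1/(192 + √(-18)) = 1/(192 + 3*I*√2))
√(B(-119) + 20657) = √((32/6147 - I*√2/12294) + 20657) = √(126978611/6147 - I*√2/12294)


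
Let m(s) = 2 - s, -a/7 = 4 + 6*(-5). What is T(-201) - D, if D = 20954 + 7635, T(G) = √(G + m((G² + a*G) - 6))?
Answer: -28589 + 2*I*√1003 ≈ -28589.0 + 63.34*I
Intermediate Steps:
a = 182 (a = -7*(4 + 6*(-5)) = -7*(4 - 30) = -7*(-26) = 182)
T(G) = √(8 - G² - 181*G) (T(G) = √(G + (2 - ((G² + 182*G) - 6))) = √(G + (2 - (-6 + G² + 182*G))) = √(G + (2 + (6 - G² - 182*G))) = √(G + (8 - G² - 182*G)) = √(8 - G² - 181*G))
D = 28589
T(-201) - D = √(8 - 1*(-201)² - 181*(-201)) - 1*28589 = √(8 - 1*40401 + 36381) - 28589 = √(8 - 40401 + 36381) - 28589 = √(-4012) - 28589 = 2*I*√1003 - 28589 = -28589 + 2*I*√1003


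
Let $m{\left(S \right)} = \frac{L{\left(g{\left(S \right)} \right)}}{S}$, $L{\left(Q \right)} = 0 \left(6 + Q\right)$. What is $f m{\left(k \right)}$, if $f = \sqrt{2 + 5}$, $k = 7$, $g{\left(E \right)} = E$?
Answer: $0$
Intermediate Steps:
$f = \sqrt{7} \approx 2.6458$
$L{\left(Q \right)} = 0$
$m{\left(S \right)} = 0$ ($m{\left(S \right)} = \frac{0}{S} = 0$)
$f m{\left(k \right)} = \sqrt{7} \cdot 0 = 0$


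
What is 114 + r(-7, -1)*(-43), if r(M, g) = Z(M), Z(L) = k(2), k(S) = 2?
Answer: 28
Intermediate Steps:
Z(L) = 2
r(M, g) = 2
114 + r(-7, -1)*(-43) = 114 + 2*(-43) = 114 - 86 = 28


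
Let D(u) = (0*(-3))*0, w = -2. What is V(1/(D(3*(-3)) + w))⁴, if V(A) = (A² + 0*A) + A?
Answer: 1/256 ≈ 0.0039063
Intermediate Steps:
D(u) = 0 (D(u) = 0*0 = 0)
V(A) = A + A² (V(A) = (A² + 0) + A = A² + A = A + A²)
V(1/(D(3*(-3)) + w))⁴ = ((1 + 1/(0 - 2))/(0 - 2))⁴ = ((1 + 1/(-2))/(-2))⁴ = (-(1 - ½)/2)⁴ = (-½*½)⁴ = (-¼)⁴ = 1/256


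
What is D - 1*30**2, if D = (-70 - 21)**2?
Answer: 7381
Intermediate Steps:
D = 8281 (D = (-91)**2 = 8281)
D - 1*30**2 = 8281 - 1*30**2 = 8281 - 1*900 = 8281 - 900 = 7381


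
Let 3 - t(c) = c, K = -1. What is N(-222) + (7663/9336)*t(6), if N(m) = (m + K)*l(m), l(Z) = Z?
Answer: 154055009/3112 ≈ 49504.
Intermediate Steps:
N(m) = m*(-1 + m) (N(m) = (m - 1)*m = (-1 + m)*m = m*(-1 + m))
t(c) = 3 - c
N(-222) + (7663/9336)*t(6) = -222*(-1 - 222) + (7663/9336)*(3 - 1*6) = -222*(-223) + (7663*(1/9336))*(3 - 6) = 49506 + (7663/9336)*(-3) = 49506 - 7663/3112 = 154055009/3112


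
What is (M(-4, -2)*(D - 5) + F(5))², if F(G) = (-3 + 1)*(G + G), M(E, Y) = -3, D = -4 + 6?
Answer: 121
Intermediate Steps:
D = 2
F(G) = -4*G
(M(-4, -2)*(D - 5) + F(5))² = (-3*(2 - 5) - 4*5)² = (-3*(-3) - 20)² = (9 - 20)² = (-11)² = 121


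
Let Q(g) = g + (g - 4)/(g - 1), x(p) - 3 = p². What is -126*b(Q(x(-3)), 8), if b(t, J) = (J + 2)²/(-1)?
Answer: 12600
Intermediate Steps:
x(p) = 3 + p²
Q(g) = g + (-4 + g)/(-1 + g)
b(t, J) = -(2 + J)² (b(t, J) = (2 + J)²*(-1) = -(2 + J)²)
-126*b(Q(x(-3)), 8) = -(-126)*(2 + 8)² = -(-126)*10² = -(-126)*100 = -126*(-100) = 12600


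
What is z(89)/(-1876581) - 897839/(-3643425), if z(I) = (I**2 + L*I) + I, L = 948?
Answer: 16645440989/84409655925 ≈ 0.19720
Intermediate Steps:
z(I) = I**2 + 949*I (z(I) = (I**2 + 948*I) + I = I**2 + 949*I)
z(89)/(-1876581) - 897839/(-3643425) = (89*(949 + 89))/(-1876581) - 897839/(-3643425) = (89*1038)*(-1/1876581) - 897839*(-1/3643425) = 92382*(-1/1876581) + 897839/3643425 = -30794/625527 + 897839/3643425 = 16645440989/84409655925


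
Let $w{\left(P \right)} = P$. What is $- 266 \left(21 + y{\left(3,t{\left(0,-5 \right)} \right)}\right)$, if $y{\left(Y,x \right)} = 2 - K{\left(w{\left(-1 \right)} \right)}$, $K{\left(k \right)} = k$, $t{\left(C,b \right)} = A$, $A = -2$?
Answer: $-6384$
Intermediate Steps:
$t{\left(C,b \right)} = -2$
$y{\left(Y,x \right)} = 3$ ($y{\left(Y,x \right)} = 2 - -1 = 2 + 1 = 3$)
$- 266 \left(21 + y{\left(3,t{\left(0,-5 \right)} \right)}\right) = - 266 \left(21 + 3\right) = \left(-266\right) 24 = -6384$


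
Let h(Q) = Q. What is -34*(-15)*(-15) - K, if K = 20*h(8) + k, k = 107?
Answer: -7917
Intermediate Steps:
K = 267 (K = 20*8 + 107 = 160 + 107 = 267)
-34*(-15)*(-15) - K = -34*(-15)*(-15) - 1*267 = 510*(-15) - 267 = -7650 - 267 = -7917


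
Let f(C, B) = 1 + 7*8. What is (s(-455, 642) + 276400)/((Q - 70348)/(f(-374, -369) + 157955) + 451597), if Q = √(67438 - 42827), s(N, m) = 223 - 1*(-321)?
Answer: 3122645768249014939648/5091917755146000609245 - 43760475328*√24611/5091917755146000609245 ≈ 0.61326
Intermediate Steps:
s(N, m) = 544 (s(N, m) = 223 + 321 = 544)
f(C, B) = 57 (f(C, B) = 1 + 56 = 57)
Q = √24611 ≈ 156.88
(s(-455, 642) + 276400)/((Q - 70348)/(f(-374, -369) + 157955) + 451597) = (544 + 276400)/((√24611 - 70348)/(57 + 157955) + 451597) = 276944/((-70348 + √24611)/158012 + 451597) = 276944/((-70348 + √24611)*(1/158012) + 451597) = 276944/((-17587/39503 + √24611/158012) + 451597) = 276944/(17839418704/39503 + √24611/158012)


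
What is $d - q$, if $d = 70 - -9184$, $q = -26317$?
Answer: $35571$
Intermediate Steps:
$d = 9254$ ($d = 70 + 9184 = 9254$)
$d - q = 9254 - -26317 = 9254 + 26317 = 35571$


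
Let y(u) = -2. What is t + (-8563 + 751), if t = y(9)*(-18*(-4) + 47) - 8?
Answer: -8058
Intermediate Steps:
t = -246 (t = -2*(-18*(-4) + 47) - 8 = -2*(72 + 47) - 8 = -2*119 - 8 = -238 - 8 = -246)
t + (-8563 + 751) = -246 + (-8563 + 751) = -246 - 7812 = -8058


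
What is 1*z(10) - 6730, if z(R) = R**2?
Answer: -6630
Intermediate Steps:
1*z(10) - 6730 = 1*10**2 - 6730 = 1*100 - 6730 = 100 - 6730 = -6630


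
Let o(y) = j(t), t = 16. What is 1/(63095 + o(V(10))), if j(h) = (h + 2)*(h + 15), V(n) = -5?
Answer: 1/63653 ≈ 1.5710e-5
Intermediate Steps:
j(h) = (2 + h)*(15 + h)
o(y) = 558 (o(y) = 30 + 16² + 17*16 = 30 + 256 + 272 = 558)
1/(63095 + o(V(10))) = 1/(63095 + 558) = 1/63653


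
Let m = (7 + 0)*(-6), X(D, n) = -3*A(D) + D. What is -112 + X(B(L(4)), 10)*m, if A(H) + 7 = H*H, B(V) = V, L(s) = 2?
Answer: -574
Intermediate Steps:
A(H) = -7 + H² (A(H) = -7 + H*H = -7 + H²)
X(D, n) = 21 + D - 3*D² (X(D, n) = -3*(-7 + D²) + D = (21 - 3*D²) + D = 21 + D - 3*D²)
m = -42 (m = 7*(-6) = -42)
-112 + X(B(L(4)), 10)*m = -112 + (21 + 2 - 3*2²)*(-42) = -112 + (21 + 2 - 3*4)*(-42) = -112 + (21 + 2 - 12)*(-42) = -112 + 11*(-42) = -112 - 462 = -574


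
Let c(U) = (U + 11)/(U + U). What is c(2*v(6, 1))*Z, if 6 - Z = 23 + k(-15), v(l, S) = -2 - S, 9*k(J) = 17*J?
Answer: -85/18 ≈ -4.7222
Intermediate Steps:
k(J) = 17*J/9 (k(J) = (17*J)/9 = 17*J/9)
Z = 34/3 (Z = 6 - (23 + (17/9)*(-15)) = 6 - (23 - 85/3) = 6 - 1*(-16/3) = 6 + 16/3 = 34/3 ≈ 11.333)
c(U) = (11 + U)/(2*U) (c(U) = (11 + U)/((2*U)) = (11 + U)*(1/(2*U)) = (11 + U)/(2*U))
c(2*v(6, 1))*Z = ((11 + 2*(-2 - 1*1))/(2*((2*(-2 - 1*1)))))*(34/3) = ((11 + 2*(-2 - 1))/(2*((2*(-2 - 1)))))*(34/3) = ((11 + 2*(-3))/(2*((2*(-3)))))*(34/3) = ((½)*(11 - 6)/(-6))*(34/3) = ((½)*(-⅙)*5)*(34/3) = -5/12*34/3 = -85/18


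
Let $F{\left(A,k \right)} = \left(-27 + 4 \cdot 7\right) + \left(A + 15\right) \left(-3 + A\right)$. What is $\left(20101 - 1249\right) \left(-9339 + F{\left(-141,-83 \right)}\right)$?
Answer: $166010712$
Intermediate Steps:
$F{\left(A,k \right)} = 1 + \left(-3 + A\right) \left(15 + A\right)$ ($F{\left(A,k \right)} = \left(-27 + 28\right) + \left(15 + A\right) \left(-3 + A\right) = 1 + \left(-3 + A\right) \left(15 + A\right)$)
$\left(20101 - 1249\right) \left(-9339 + F{\left(-141,-83 \right)}\right) = \left(20101 - 1249\right) \left(-9339 + \left(-44 + \left(-141\right)^{2} + 12 \left(-141\right)\right)\right) = 18852 \left(-9339 - -18145\right) = 18852 \left(-9339 + 18145\right) = 18852 \cdot 8806 = 166010712$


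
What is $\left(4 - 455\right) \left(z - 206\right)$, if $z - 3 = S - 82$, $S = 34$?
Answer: $113201$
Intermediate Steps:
$z = -45$ ($z = 3 + \left(34 - 82\right) = 3 - 48 = -45$)
$\left(4 - 455\right) \left(z - 206\right) = \left(4 - 455\right) \left(-45 - 206\right) = - 451 \left(-45 - 206\right) = \left(-451\right) \left(-251\right) = 113201$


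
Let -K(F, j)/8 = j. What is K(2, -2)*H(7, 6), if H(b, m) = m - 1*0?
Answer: 96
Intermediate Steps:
K(F, j) = -8*j
H(b, m) = m (H(b, m) = m + 0 = m)
K(2, -2)*H(7, 6) = -8*(-2)*6 = 16*6 = 96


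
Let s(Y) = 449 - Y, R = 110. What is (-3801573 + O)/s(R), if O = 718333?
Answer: -3083240/339 ≈ -9095.1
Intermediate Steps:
(-3801573 + O)/s(R) = (-3801573 + 718333)/(449 - 1*110) = -3083240/(449 - 110) = -3083240/339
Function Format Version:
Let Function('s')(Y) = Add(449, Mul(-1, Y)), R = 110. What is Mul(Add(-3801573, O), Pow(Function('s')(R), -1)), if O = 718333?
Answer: Rational(-3083240, 339) ≈ -9095.1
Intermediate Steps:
Mul(Add(-3801573, O), Pow(Function('s')(R), -1)) = Mul(Add(-3801573, 718333), Pow(Add(449, Mul(-1, 110)), -1)) = Mul(-3083240, Pow(Add(449, -110), -1)) = Mul(-3083240, Pow(339, -1)) = Mul(-3083240, Rational(1, 339)) = Rational(-3083240, 339)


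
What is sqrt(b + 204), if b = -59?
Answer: sqrt(145) ≈ 12.042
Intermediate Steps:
sqrt(b + 204) = sqrt(-59 + 204) = sqrt(145)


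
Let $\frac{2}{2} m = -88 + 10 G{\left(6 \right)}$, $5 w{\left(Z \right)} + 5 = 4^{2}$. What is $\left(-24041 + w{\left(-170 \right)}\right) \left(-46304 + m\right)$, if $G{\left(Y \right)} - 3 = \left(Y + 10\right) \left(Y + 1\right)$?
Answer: $\frac{5437816948}{5} \approx 1.0876 \cdot 10^{9}$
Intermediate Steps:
$w{\left(Z \right)} = \frac{11}{5}$ ($w{\left(Z \right)} = -1 + \frac{4^{2}}{5} = -1 + \frac{1}{5} \cdot 16 = -1 + \frac{16}{5} = \frac{11}{5}$)
$G{\left(Y \right)} = 3 + \left(1 + Y\right) \left(10 + Y\right)$ ($G{\left(Y \right)} = 3 + \left(Y + 10\right) \left(Y + 1\right) = 3 + \left(10 + Y\right) \left(1 + Y\right) = 3 + \left(1 + Y\right) \left(10 + Y\right)$)
$m = 1062$ ($m = -88 + 10 \left(13 + 6^{2} + 11 \cdot 6\right) = -88 + 10 \left(13 + 36 + 66\right) = -88 + 10 \cdot 115 = -88 + 1150 = 1062$)
$\left(-24041 + w{\left(-170 \right)}\right) \left(-46304 + m\right) = \left(-24041 + \frac{11}{5}\right) \left(-46304 + 1062\right) = \left(- \frac{120194}{5}\right) \left(-45242\right) = \frac{5437816948}{5}$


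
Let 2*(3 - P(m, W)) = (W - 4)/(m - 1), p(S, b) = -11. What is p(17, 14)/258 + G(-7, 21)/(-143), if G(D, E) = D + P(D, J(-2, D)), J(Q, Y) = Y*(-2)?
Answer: -2809/147576 ≈ -0.019034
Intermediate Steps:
J(Q, Y) = -2*Y
P(m, W) = 3 - (-4 + W)/(2*(-1 + m)) (P(m, W) = 3 - (W - 4)/(2*(m - 1)) = 3 - (-4 + W)/(2*(-1 + m)))
G(D, E) = D + (-2 + 8*D)/(2*(-1 + D)) (G(D, E) = D + (-2 - (-2)*D + 6*D)/(2*(-1 + D)) = D + (-2 + 2*D + 6*D)/(2*(-1 + D)) = D + (-2 + 8*D)/(2*(-1 + D)))
p(17, 14)/258 + G(-7, 21)/(-143) = -11/258 + ((-1 + (-7)² + 3*(-7))/(-1 - 7))/(-143) = -11*1/258 + ((-1 + 49 - 21)/(-8))*(-1/143) = -11/258 - ⅛*27*(-1/143) = -11/258 - 27/8*(-1/143) = -11/258 + 27/1144 = -2809/147576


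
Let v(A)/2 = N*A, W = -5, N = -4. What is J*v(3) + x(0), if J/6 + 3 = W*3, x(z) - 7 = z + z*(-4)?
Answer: 2599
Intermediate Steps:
x(z) = 7 - 3*z (x(z) = 7 + (z + z*(-4)) = 7 + (z - 4*z) = 7 - 3*z)
v(A) = -8*A (v(A) = 2*(-4*A) = -8*A)
J = -108 (J = -18 + 6*(-5*3) = -18 + 6*(-15) = -18 - 90 = -108)
J*v(3) + x(0) = -(-864)*3 + (7 - 3*0) = -108*(-24) + (7 + 0) = 2592 + 7 = 2599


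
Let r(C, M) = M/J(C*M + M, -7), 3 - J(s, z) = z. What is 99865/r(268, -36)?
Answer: -499325/18 ≈ -27740.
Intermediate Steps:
J(s, z) = 3 - z
r(C, M) = M/10 (r(C, M) = M/(3 - 1*(-7)) = M/(3 + 7) = M/10)
99865/r(268, -36) = 99865/(((⅒)*(-36))) = 99865/(-18/5) = 99865*(-5/18) = -499325/18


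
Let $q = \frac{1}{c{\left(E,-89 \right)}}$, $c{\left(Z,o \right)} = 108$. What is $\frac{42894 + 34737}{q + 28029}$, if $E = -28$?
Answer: $\frac{8384148}{3027133} \approx 2.7697$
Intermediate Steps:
$q = \frac{1}{108} \approx 0.0092593$
$\frac{42894 + 34737}{q + 28029} = \frac{42894 + 34737}{\frac{1}{108} + 28029} = \frac{77631}{\frac{3027133}{108}} = 77631 \cdot \frac{108}{3027133} = \frac{8384148}{3027133}$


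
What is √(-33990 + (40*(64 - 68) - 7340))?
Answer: 3*I*√4610 ≈ 203.69*I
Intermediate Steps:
√(-33990 + (40*(64 - 68) - 7340)) = √(-33990 + (40*(-4) - 7340)) = √(-33990 + (-160 - 7340)) = √(-33990 - 7500) = √(-41490) = 3*I*√4610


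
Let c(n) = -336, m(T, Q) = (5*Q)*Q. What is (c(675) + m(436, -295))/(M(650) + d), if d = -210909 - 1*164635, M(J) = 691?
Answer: -434789/374853 ≈ -1.1599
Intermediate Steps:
m(T, Q) = 5*Q**2
d = -375544 (d = -210909 - 164635 = -375544)
(c(675) + m(436, -295))/(M(650) + d) = (-336 + 5*(-295)**2)/(691 - 375544) = (-336 + 5*87025)/(-374853) = (-336 + 435125)*(-1/374853) = 434789*(-1/374853) = -434789/374853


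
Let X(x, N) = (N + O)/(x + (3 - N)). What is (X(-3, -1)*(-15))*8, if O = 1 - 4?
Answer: 480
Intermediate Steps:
O = -3
X(x, N) = (-3 + N)/(3 + x - N) (X(x, N) = (N - 3)/(x + (3 - N)) = (-3 + N)/(3 + x - N))
(X(-3, -1)*(-15))*8 = (((-3 - 1)/(3 - 3 - 1*(-1)))*(-15))*8 = ((-4/(3 - 3 + 1))*(-15))*8 = ((-4/1)*(-15))*8 = ((1*(-4))*(-15))*8 = -4*(-15)*8 = 60*8 = 480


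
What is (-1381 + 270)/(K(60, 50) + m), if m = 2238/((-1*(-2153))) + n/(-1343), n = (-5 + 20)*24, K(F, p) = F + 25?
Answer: -3212433169/248006269 ≈ -12.953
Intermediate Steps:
K(F, p) = 25 + F
n = 360 (n = 15*24 = 360)
m = 2230554/2891479 (m = 2238/((-1*(-2153))) + 360/(-1343) = 2238/2153 + 360*(-1/1343) = 2238*(1/2153) - 360/1343 = 2238/2153 - 360/1343 = 2230554/2891479 ≈ 0.77142)
(-1381 + 270)/(K(60, 50) + m) = (-1381 + 270)/((25 + 60) + 2230554/2891479) = -1111/(85 + 2230554/2891479) = -1111/248006269/2891479 = -1111*2891479/248006269 = -3212433169/248006269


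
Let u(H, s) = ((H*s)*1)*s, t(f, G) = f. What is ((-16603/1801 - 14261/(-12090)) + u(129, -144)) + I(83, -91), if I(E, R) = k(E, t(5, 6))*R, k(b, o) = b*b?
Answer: 3430318546757/1674930 ≈ 2.0480e+6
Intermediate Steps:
k(b, o) = b**2
I(E, R) = R*E**2 (I(E, R) = E**2*R = R*E**2)
u(H, s) = H*s**2 (u(H, s) = (H*s)*s = H*s**2)
((-16603/1801 - 14261/(-12090)) + u(129, -144)) + I(83, -91) = ((-16603/1801 - 14261/(-12090)) + 129*(-144)**2) - 91*83**2 = ((-16603*1/1801 - 14261*(-1/12090)) + 129*20736) - 91*6889 = ((-16603/1801 + 1097/930) + 2674944) - 626899 = (-13465093/1674930 + 2674944) - 626899 = 4480330488827/1674930 - 626899 = 3430318546757/1674930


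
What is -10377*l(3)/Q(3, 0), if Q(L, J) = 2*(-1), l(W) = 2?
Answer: 10377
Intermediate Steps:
Q(L, J) = -2
-10377*l(3)/Q(3, 0) = -20754/(-2) = -20754*(-1)/2 = -10377*(-1) = 10377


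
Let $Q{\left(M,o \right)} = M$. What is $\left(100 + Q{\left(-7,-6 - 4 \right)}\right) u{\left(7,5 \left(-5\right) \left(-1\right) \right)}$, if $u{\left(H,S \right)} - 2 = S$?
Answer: $2511$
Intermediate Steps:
$u{\left(H,S \right)} = 2 + S$
$\left(100 + Q{\left(-7,-6 - 4 \right)}\right) u{\left(7,5 \left(-5\right) \left(-1\right) \right)} = \left(100 - 7\right) \left(2 + 5 \left(-5\right) \left(-1\right)\right) = 93 \left(2 - -25\right) = 93 \left(2 + 25\right) = 93 \cdot 27 = 2511$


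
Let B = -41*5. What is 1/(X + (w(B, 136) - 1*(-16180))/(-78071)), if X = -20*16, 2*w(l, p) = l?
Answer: -156142/49997595 ≈ -0.0031230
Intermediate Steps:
B = -205
w(l, p) = l/2
X = -320
1/(X + (w(B, 136) - 1*(-16180))/(-78071)) = 1/(-320 + ((½)*(-205) - 1*(-16180))/(-78071)) = 1/(-320 + (-205/2 + 16180)*(-1/78071)) = 1/(-320 + (32155/2)*(-1/78071)) = 1/(-320 - 32155/156142) = 1/(-49997595/156142) = -156142/49997595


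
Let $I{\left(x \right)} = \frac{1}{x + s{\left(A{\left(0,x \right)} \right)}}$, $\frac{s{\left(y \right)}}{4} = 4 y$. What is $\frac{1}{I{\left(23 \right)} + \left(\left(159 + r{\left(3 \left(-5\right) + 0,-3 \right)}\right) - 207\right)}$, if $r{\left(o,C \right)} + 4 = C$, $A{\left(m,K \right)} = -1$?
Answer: $- \frac{7}{384} \approx -0.018229$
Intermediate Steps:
$s{\left(y \right)} = 16 y$ ($s{\left(y \right)} = 4 \cdot 4 y = 16 y$)
$r{\left(o,C \right)} = -4 + C$
$I{\left(x \right)} = \frac{1}{-16 + x}$ ($I{\left(x \right)} = \frac{1}{x + 16 \left(-1\right)} = \frac{1}{x - 16} = \frac{1}{-16 + x}$)
$\frac{1}{I{\left(23 \right)} + \left(\left(159 + r{\left(3 \left(-5\right) + 0,-3 \right)}\right) - 207\right)} = \frac{1}{\frac{1}{-16 + 23} + \left(\left(159 - 7\right) - 207\right)} = \frac{1}{\frac{1}{7} + \left(\left(159 - 7\right) - 207\right)} = \frac{1}{\frac{1}{7} + \left(152 - 207\right)} = \frac{1}{\frac{1}{7} - 55} = \frac{1}{- \frac{384}{7}} = - \frac{7}{384}$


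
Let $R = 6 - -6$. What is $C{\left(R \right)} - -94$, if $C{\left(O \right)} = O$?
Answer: $106$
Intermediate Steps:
$R = 12$ ($R = 6 + 6 = 12$)
$C{\left(R \right)} - -94 = 12 - -94 = 12 + 94 = 106$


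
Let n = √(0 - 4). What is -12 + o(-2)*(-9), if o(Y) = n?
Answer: -12 - 18*I ≈ -12.0 - 18.0*I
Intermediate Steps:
n = 2*I (n = √(-4) = 2*I ≈ 2.0*I)
o(Y) = 2*I
-12 + o(-2)*(-9) = -12 + (2*I)*(-9) = -12 - 18*I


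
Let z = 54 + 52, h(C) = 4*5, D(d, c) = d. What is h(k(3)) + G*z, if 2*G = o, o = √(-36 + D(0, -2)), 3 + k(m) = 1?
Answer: 20 + 318*I ≈ 20.0 + 318.0*I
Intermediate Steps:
k(m) = -2 (k(m) = -3 + 1 = -2)
h(C) = 20
o = 6*I (o = √(-36 + 0) = √(-36) = 6*I ≈ 6.0*I)
G = 3*I (G = (6*I)/2 = 3*I ≈ 3.0*I)
z = 106
h(k(3)) + G*z = 20 + (3*I)*106 = 20 + 318*I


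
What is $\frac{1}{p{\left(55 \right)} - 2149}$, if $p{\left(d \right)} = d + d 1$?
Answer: $- \frac{1}{2039} \approx -0.00049044$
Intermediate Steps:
$p{\left(d \right)} = 2 d$ ($p{\left(d \right)} = d + d = 2 d$)
$\frac{1}{p{\left(55 \right)} - 2149} = \frac{1}{2 \cdot 55 - 2149} = \frac{1}{110 - 2149} = \frac{1}{-2039} = - \frac{1}{2039}$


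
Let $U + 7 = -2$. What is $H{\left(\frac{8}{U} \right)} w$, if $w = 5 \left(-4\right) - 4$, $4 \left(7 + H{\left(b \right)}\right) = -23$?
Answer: $306$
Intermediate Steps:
$U = -9$ ($U = -7 - 2 = -9$)
$H{\left(b \right)} = - \frac{51}{4}$ ($H{\left(b \right)} = -7 + \frac{1}{4} \left(-23\right) = -7 - \frac{23}{4} = - \frac{51}{4}$)
$w = -24$ ($w = -20 - 4 = -24$)
$H{\left(\frac{8}{U} \right)} w = \left(- \frac{51}{4}\right) \left(-24\right) = 306$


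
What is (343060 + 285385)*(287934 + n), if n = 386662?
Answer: 423946483220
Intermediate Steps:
(343060 + 285385)*(287934 + n) = (343060 + 285385)*(287934 + 386662) = 628445*674596 = 423946483220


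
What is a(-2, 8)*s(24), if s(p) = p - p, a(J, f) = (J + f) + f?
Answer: 0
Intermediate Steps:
a(J, f) = J + 2*f
s(p) = 0
a(-2, 8)*s(24) = (-2 + 2*8)*0 = (-2 + 16)*0 = 14*0 = 0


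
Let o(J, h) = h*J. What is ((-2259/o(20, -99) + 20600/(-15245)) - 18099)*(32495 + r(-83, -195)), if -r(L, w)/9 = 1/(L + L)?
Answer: -65488506568783459/111349480 ≈ -5.8813e+8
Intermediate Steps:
o(J, h) = J*h
r(L, w) = -9/(2*L) (r(L, w) = -9/(L + L) = -9*1/(2*L) = -9/(2*L))
((-2259/o(20, -99) + 20600/(-15245)) - 18099)*(32495 + r(-83, -195)) = ((-2259/(20*(-99)) + 20600/(-15245)) - 18099)*(32495 - 9/2/(-83)) = ((-2259/(-1980) + 20600*(-1/15245)) - 18099)*(32495 - 9/2*(-1/83)) = ((-2259*(-1/1980) - 4120/3049) - 18099)*(32495 + 9/166) = ((251/220 - 4120/3049) - 18099)*(5394179/166) = (-141101/670780 - 18099)*(5394179/166) = -12140588321/670780*5394179/166 = -65488506568783459/111349480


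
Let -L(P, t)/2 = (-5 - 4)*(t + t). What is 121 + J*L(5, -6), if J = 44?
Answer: -9383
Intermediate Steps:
L(P, t) = 36*t (L(P, t) = -2*(-5 - 4)*(t + t) = -(-18)*2*t = -(-36)*t = 36*t)
121 + J*L(5, -6) = 121 + 44*(36*(-6)) = 121 + 44*(-216) = 121 - 9504 = -9383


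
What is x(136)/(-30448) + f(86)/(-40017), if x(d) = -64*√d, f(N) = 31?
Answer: -31/40017 + 8*√34/1903 ≈ 0.023738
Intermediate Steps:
x(136)/(-30448) + f(86)/(-40017) = -128*√34/(-30448) + 31/(-40017) = -128*√34*(-1/30448) + 31*(-1/40017) = -128*√34*(-1/30448) - 31/40017 = 8*√34/1903 - 31/40017 = -31/40017 + 8*√34/1903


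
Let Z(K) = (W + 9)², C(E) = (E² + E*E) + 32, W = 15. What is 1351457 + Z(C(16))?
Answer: 1352033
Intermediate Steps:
C(E) = 32 + 2*E² (C(E) = (E² + E²) + 32 = 2*E² + 32 = 32 + 2*E²)
Z(K) = 576 (Z(K) = (15 + 9)² = 24² = 576)
1351457 + Z(C(16)) = 1351457 + 576 = 1352033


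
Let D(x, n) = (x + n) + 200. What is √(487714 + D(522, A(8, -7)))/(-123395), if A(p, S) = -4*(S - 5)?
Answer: -6*√13569/123395 ≈ -0.0056641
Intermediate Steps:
A(p, S) = 20 - 4*S (A(p, S) = -4*(-5 + S) = 20 - 4*S)
D(x, n) = 200 + n + x (D(x, n) = (n + x) + 200 = 200 + n + x)
√(487714 + D(522, A(8, -7)))/(-123395) = √(487714 + (200 + (20 - 4*(-7)) + 522))/(-123395) = √(487714 + (200 + (20 + 28) + 522))*(-1/123395) = √(487714 + (200 + 48 + 522))*(-1/123395) = √(487714 + 770)*(-1/123395) = √488484*(-1/123395) = (6*√13569)*(-1/123395) = -6*√13569/123395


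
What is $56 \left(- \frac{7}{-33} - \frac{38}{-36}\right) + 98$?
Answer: $\frac{16730}{99} \approx 168.99$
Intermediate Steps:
$56 \left(- \frac{7}{-33} - \frac{38}{-36}\right) + 98 = 56 \left(\left(-7\right) \left(- \frac{1}{33}\right) - - \frac{19}{18}\right) + 98 = 56 \left(\frac{7}{33} + \frac{19}{18}\right) + 98 = 56 \cdot \frac{251}{198} + 98 = \frac{7028}{99} + 98 = \frac{16730}{99}$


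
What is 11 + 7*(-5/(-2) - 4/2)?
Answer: 29/2 ≈ 14.500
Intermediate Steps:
11 + 7*(-5/(-2) - 4/2) = 11 + 7*(-5*(-½) - 4*½) = 11 + 7*(5/2 - 2) = 11 + 7*(½) = 11 + 7/2 = 29/2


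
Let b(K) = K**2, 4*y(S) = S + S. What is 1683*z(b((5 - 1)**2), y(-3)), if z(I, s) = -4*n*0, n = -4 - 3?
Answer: 0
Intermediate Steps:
y(S) = S/2 (y(S) = (S + S)/4 = (2*S)/4 = S/2)
n = -7
z(I, s) = 0 (z(I, s) = -4*(-7)*0 = 28*0 = 0)
1683*z(b((5 - 1)**2), y(-3)) = 1683*0 = 0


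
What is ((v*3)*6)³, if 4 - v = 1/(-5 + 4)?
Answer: 729000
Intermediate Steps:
v = 5 (v = 4 - 1/(-5 + 4) = 4 - 1/(-1) = 4 - 1*(-1) = 4 + 1 = 5)
((v*3)*6)³ = ((5*3)*6)³ = (15*6)³ = 90³ = 729000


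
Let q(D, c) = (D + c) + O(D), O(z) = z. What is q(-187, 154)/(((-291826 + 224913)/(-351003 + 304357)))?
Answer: -932920/6083 ≈ -153.37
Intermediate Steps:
q(D, c) = c + 2*D (q(D, c) = (D + c) + D = c + 2*D)
q(-187, 154)/(((-291826 + 224913)/(-351003 + 304357))) = (154 + 2*(-187))/(((-291826 + 224913)/(-351003 + 304357))) = (154 - 374)/((-66913/(-46646))) = -220/((-66913*(-1/46646))) = -220/66913/46646 = -220*46646/66913 = -932920/6083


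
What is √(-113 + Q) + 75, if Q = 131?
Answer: 75 + 3*√2 ≈ 79.243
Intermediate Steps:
√(-113 + Q) + 75 = √(-113 + 131) + 75 = √18 + 75 = 3*√2 + 75 = 75 + 3*√2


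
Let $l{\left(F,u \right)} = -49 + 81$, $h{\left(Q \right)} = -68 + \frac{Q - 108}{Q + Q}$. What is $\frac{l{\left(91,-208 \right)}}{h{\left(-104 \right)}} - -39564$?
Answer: $\frac{137799748}{3483} \approx 39564.0$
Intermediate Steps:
$h{\left(Q \right)} = -68 + \frac{-108 + Q}{2 Q}$
$l{\left(F,u \right)} = 32$
$\frac{l{\left(91,-208 \right)}}{h{\left(-104 \right)}} - -39564 = \frac{32}{- \frac{135}{2} - \frac{54}{-104}} - -39564 = \frac{32}{- \frac{135}{2} - - \frac{27}{52}} + 39564 = \frac{32}{- \frac{135}{2} + \frac{27}{52}} + 39564 = \frac{32}{- \frac{3483}{52}} + 39564 = 32 \left(- \frac{52}{3483}\right) + 39564 = - \frac{1664}{3483} + 39564 = \frac{137799748}{3483}$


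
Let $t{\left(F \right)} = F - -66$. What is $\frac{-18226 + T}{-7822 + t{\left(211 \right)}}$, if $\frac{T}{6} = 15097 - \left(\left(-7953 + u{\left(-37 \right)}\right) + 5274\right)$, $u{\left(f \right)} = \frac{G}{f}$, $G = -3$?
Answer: $- \frac{3271892}{279165} \approx -11.72$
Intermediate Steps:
$t{\left(F \right)} = 66 + F$ ($t{\left(F \right)} = F + 66 = 66 + F$)
$u{\left(f \right)} = - \frac{3}{f}$
$T = \frac{3946254}{37}$ ($T = 6 \left(15097 - \left(\left(-7953 - \frac{3}{-37}\right) + 5274\right)\right) = 6 \left(15097 - \left(\left(-7953 - - \frac{3}{37}\right) + 5274\right)\right) = 6 \left(15097 - \left(\left(-7953 + \frac{3}{37}\right) + 5274\right)\right) = 6 \left(15097 - \left(- \frac{294258}{37} + 5274\right)\right) = 6 \left(15097 - - \frac{99120}{37}\right) = 6 \left(15097 + \frac{99120}{37}\right) = 6 \cdot \frac{657709}{37} = \frac{3946254}{37} \approx 1.0666 \cdot 10^{5}$)
$\frac{-18226 + T}{-7822 + t{\left(211 \right)}} = \frac{-18226 + \frac{3946254}{37}}{-7822 + \left(66 + 211\right)} = \frac{3271892}{37 \left(-7822 + 277\right)} = \frac{3271892}{37 \left(-7545\right)} = \frac{3271892}{37} \left(- \frac{1}{7545}\right) = - \frac{3271892}{279165}$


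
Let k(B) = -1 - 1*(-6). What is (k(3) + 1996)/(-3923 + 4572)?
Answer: 2001/649 ≈ 3.0832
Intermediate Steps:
k(B) = 5 (k(B) = -1 + 6 = 5)
(k(3) + 1996)/(-3923 + 4572) = (5 + 1996)/(-3923 + 4572) = 2001/649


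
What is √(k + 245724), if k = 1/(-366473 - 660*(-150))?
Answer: √17579538670685323/267473 ≈ 495.71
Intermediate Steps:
k = -1/267473 (k = 1/(-366473 + 99000) = 1/(-267473) = -1/267473 ≈ -3.7387e-6)
√(k + 245724) = √(-1/267473 + 245724) = √(65724535451/267473) = √17579538670685323/267473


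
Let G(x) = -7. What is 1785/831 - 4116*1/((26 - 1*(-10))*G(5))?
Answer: 15358/831 ≈ 18.481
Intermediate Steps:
1785/831 - 4116*1/((26 - 1*(-10))*G(5)) = 1785/831 - 4116*(-1/(7*(26 - 1*(-10)))) = 1785*(1/831) - 4116*(-1/(7*(26 + 10))) = 595/277 - 4116/((-7*36)) = 595/277 - 4116/(-252) = 595/277 - 4116*(-1/252) = 595/277 + 49/3 = 15358/831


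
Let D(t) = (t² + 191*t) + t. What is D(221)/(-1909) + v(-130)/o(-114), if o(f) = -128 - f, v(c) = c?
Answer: -514826/13363 ≈ -38.526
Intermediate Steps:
D(t) = t² + 192*t
D(221)/(-1909) + v(-130)/o(-114) = (221*(192 + 221))/(-1909) - 130/(-128 - 1*(-114)) = (221*413)*(-1/1909) - 130/(-128 + 114) = 91273*(-1/1909) - 130/(-14) = -91273/1909 - 130*(-1/14) = -91273/1909 + 65/7 = -514826/13363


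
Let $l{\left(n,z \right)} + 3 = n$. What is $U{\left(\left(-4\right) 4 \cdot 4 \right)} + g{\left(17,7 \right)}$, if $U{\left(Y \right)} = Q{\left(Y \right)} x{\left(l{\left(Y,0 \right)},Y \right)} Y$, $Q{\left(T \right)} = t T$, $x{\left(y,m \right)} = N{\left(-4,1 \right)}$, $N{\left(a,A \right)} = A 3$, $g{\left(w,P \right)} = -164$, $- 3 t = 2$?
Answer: $-8356$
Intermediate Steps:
$t = - \frac{2}{3}$ ($t = \left(- \frac{1}{3}\right) 2 = - \frac{2}{3} \approx -0.66667$)
$l{\left(n,z \right)} = -3 + n$
$N{\left(a,A \right)} = 3 A$
$x{\left(y,m \right)} = 3$ ($x{\left(y,m \right)} = 3 \cdot 1 = 3$)
$Q{\left(T \right)} = - \frac{2 T}{3}$
$U{\left(Y \right)} = - 2 Y^{2}$ ($U{\left(Y \right)} = - \frac{2 Y}{3} \cdot 3 Y = - 2 Y Y = - 2 Y^{2}$)
$U{\left(\left(-4\right) 4 \cdot 4 \right)} + g{\left(17,7 \right)} = - 2 \left(\left(-4\right) 4 \cdot 4\right)^{2} - 164 = - 2 \left(\left(-16\right) 4\right)^{2} - 164 = - 2 \left(-64\right)^{2} - 164 = \left(-2\right) 4096 - 164 = -8192 - 164 = -8356$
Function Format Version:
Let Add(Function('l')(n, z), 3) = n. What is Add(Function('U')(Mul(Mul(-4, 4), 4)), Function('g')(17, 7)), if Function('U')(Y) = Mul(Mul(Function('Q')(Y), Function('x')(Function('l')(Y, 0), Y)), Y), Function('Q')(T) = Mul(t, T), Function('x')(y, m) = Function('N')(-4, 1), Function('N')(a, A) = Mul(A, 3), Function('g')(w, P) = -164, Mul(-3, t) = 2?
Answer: -8356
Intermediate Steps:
t = Rational(-2, 3) (t = Mul(Rational(-1, 3), 2) = Rational(-2, 3) ≈ -0.66667)
Function('l')(n, z) = Add(-3, n)
Function('N')(a, A) = Mul(3, A)
Function('x')(y, m) = 3 (Function('x')(y, m) = Mul(3, 1) = 3)
Function('Q')(T) = Mul(Rational(-2, 3), T)
Function('U')(Y) = Mul(-2, Pow(Y, 2)) (Function('U')(Y) = Mul(Mul(Mul(Rational(-2, 3), Y), 3), Y) = Mul(Mul(-2, Y), Y) = Mul(-2, Pow(Y, 2)))
Add(Function('U')(Mul(Mul(-4, 4), 4)), Function('g')(17, 7)) = Add(Mul(-2, Pow(Mul(Mul(-4, 4), 4), 2)), -164) = Add(Mul(-2, Pow(Mul(-16, 4), 2)), -164) = Add(Mul(-2, Pow(-64, 2)), -164) = Add(Mul(-2, 4096), -164) = Add(-8192, -164) = -8356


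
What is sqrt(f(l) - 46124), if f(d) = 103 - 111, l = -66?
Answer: 2*I*sqrt(11533) ≈ 214.78*I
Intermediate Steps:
f(d) = -8
sqrt(f(l) - 46124) = sqrt(-8 - 46124) = sqrt(-46132) = 2*I*sqrt(11533)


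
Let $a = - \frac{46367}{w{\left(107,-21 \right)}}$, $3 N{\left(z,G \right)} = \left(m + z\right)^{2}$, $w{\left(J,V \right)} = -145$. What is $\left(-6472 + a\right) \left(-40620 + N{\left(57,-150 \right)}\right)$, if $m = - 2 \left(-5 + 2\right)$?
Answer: $\frac{35055792681}{145} \approx 2.4176 \cdot 10^{8}$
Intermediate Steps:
$m = 6$ ($m = \left(-2\right) \left(-3\right) = 6$)
$N{\left(z,G \right)} = \frac{\left(6 + z\right)^{2}}{3}$
$a = \frac{46367}{145}$ ($a = - \frac{46367}{-145} = \left(-46367\right) \left(- \frac{1}{145}\right) = \frac{46367}{145} \approx 319.77$)
$\left(-6472 + a\right) \left(-40620 + N{\left(57,-150 \right)}\right) = \left(-6472 + \frac{46367}{145}\right) \left(-40620 + \frac{\left(6 + 57\right)^{2}}{3}\right) = - \frac{892073 \left(-40620 + \frac{63^{2}}{3}\right)}{145} = - \frac{892073 \left(-40620 + \frac{1}{3} \cdot 3969\right)}{145} = - \frac{892073 \left(-40620 + 1323\right)}{145} = \left(- \frac{892073}{145}\right) \left(-39297\right) = \frac{35055792681}{145}$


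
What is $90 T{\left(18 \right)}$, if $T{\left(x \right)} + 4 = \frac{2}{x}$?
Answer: $-350$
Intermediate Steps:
$T{\left(x \right)} = -4 + \frac{2}{x}$
$90 T{\left(18 \right)} = 90 \left(-4 + \frac{2}{18}\right) = 90 \left(-4 + 2 \cdot \frac{1}{18}\right) = 90 \left(-4 + \frac{1}{9}\right) = 90 \left(- \frac{35}{9}\right) = -350$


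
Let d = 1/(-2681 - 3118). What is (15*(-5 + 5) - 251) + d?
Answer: -1455550/5799 ≈ -251.00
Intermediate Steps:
d = -1/5799 (d = 1/(-5799) = -1/5799 ≈ -0.00017244)
(15*(-5 + 5) - 251) + d = (15*(-5 + 5) - 251) - 1/5799 = (15*0 - 251) - 1/5799 = (0 - 251) - 1/5799 = -251 - 1/5799 = -1455550/5799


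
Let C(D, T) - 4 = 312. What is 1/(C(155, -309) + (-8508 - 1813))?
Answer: -1/10005 ≈ -9.9950e-5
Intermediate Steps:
C(D, T) = 316 (C(D, T) = 4 + 312 = 316)
1/(C(155, -309) + (-8508 - 1813)) = 1/(316 + (-8508 - 1813)) = 1/(316 - 10321) = 1/(-10005) = -1/10005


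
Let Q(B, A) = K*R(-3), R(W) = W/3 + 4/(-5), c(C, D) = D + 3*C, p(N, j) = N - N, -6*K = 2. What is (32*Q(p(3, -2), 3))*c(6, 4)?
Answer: 2112/5 ≈ 422.40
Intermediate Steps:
K = -1/3 (K = -1/6*2 = -1/3 ≈ -0.33333)
p(N, j) = 0
R(W) = -4/5 + W/3 (R(W) = W*(1/3) + 4*(-1/5) = W/3 - 4/5 = -4/5 + W/3)
Q(B, A) = 3/5 (Q(B, A) = -(-4/5 + (1/3)*(-3))/3 = -(-4/5 - 1)/3 = -1/3*(-9/5) = 3/5)
(32*Q(p(3, -2), 3))*c(6, 4) = (32*(3/5))*(4 + 3*6) = 96*(4 + 18)/5 = (96/5)*22 = 2112/5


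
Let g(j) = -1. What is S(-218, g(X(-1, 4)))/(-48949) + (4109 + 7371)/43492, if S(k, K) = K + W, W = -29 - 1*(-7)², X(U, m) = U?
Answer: 141342597/532222477 ≈ 0.26557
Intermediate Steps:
W = -78 (W = -29 - 1*49 = -29 - 49 = -78)
S(k, K) = -78 + K (S(k, K) = K - 78 = -78 + K)
S(-218, g(X(-1, 4)))/(-48949) + (4109 + 7371)/43492 = (-78 - 1)/(-48949) + (4109 + 7371)/43492 = -79*(-1/48949) + 11480*(1/43492) = 79/48949 + 2870/10873 = 141342597/532222477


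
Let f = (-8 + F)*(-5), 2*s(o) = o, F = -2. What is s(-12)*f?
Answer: -300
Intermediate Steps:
s(o) = o/2
f = 50 (f = (-8 - 2)*(-5) = -10*(-5) = 50)
s(-12)*f = ((½)*(-12))*50 = -6*50 = -300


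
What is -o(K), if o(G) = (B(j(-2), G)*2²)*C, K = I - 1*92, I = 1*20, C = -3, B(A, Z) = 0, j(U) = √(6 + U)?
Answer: 0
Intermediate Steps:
I = 20
K = -72 (K = 20 - 1*92 = 20 - 92 = -72)
o(G) = 0 (o(G) = (0*2²)*(-3) = (0*4)*(-3) = 0*(-3) = 0)
-o(K) = -1*0 = 0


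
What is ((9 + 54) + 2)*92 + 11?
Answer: 5991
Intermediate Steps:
((9 + 54) + 2)*92 + 11 = (63 + 2)*92 + 11 = 65*92 + 11 = 5980 + 11 = 5991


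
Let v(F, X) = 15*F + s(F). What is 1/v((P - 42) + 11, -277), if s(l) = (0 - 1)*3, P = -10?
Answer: -1/618 ≈ -0.0016181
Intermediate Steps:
s(l) = -3 (s(l) = -1*3 = -3)
v(F, X) = -3 + 15*F (v(F, X) = 15*F - 3 = -3 + 15*F)
1/v((P - 42) + 11, -277) = 1/(-3 + 15*((-10 - 42) + 11)) = 1/(-3 + 15*(-52 + 11)) = 1/(-3 + 15*(-41)) = 1/(-3 - 615) = 1/(-618) = -1/618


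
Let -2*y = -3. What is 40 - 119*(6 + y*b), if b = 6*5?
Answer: -6029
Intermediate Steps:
b = 30
y = 3/2 (y = -½*(-3) = 3/2 ≈ 1.5000)
40 - 119*(6 + y*b) = 40 - 119*(6 + (3/2)*30) = 40 - 119*(6 + 45) = 40 - 119*51 = 40 - 6069 = -6029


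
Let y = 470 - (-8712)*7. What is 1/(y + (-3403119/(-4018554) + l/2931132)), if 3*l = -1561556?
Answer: 981576018594/60322429584894901 ≈ 1.6272e-5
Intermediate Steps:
l = -1561556/3 (l = (⅓)*(-1561556) = -1561556/3 ≈ -5.2052e+5)
y = 61454 (y = 470 - 484*(-126) = 470 + 60984 = 61454)
1/(y + (-3403119/(-4018554) + l/2931132)) = 1/(61454 + (-3403119/(-4018554) - 1561556/3/2931132)) = 1/(61454 + (-3403119*(-1/4018554) - 1561556/3*1/2931132)) = 1/(61454 + (1134373/1339518 - 390389/2198349)) = 1/(61454 + 656938219225/981576018594) = 1/(60322429584894901/981576018594) = 981576018594/60322429584894901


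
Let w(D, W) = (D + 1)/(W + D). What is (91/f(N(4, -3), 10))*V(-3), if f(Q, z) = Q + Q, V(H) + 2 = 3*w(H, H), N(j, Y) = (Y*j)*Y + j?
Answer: -91/80 ≈ -1.1375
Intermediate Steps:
w(D, W) = (1 + D)/(D + W)
N(j, Y) = j + j*Y² (N(j, Y) = j*Y² + j = j + j*Y²)
V(H) = -2 + 3*(1 + H)/(2*H) (V(H) = -2 + 3*((1 + H)/(H + H)) = -2 + 3*((1 + H)/((2*H))) = -2 + 3*((1/(2*H))*(1 + H)) = -2 + 3*((1 + H)/(2*H)) = -2 + 3*(1 + H)/(2*H))
f(Q, z) = 2*Q
(91/f(N(4, -3), 10))*V(-3) = (91/((2*(4*(1 + (-3)²)))))*((½)*(3 - 1*(-3))/(-3)) = (91/((2*(4*(1 + 9)))))*((½)*(-⅓)*(3 + 3)) = (91/((2*(4*10))))*((½)*(-⅓)*6) = (91/((2*40)))*(-1) = (91/80)*(-1) = -91/80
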